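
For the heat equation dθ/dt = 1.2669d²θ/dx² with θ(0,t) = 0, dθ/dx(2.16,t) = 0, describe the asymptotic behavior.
θ → 0. Heat escapes through the Dirichlet boundary.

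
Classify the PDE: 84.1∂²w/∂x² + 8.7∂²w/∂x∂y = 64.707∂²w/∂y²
Rewriting in standard form: 84.1∂²w/∂x² + 8.7∂²w/∂x∂y - 64.707∂²w/∂y² = 0. A = 84.1, B = 8.7, C = -64.707. Discriminant B² - 4AC = 21843.1248. Since 21843.1248 > 0, hyperbolic.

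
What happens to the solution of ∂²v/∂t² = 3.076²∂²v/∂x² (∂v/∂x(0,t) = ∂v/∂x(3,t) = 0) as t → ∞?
v oscillates about a mean that drifts linearly in t (generically unbounded; no decay). There is no damping, so the nonconstant modes persist as standing waves (energy conserved, no decay). But with Neumann conditions at both ends the constant mode has eigenvalue 0: the spatial mean M(t) of v satisfies M'' = 0, so M(t) = M(0) + M'(0)·t. Unless the initial velocity has zero mean (∫v_t(x,0)dx = 0), the solution grows linearly in t (unbounded, though not exponentially); if it does have zero mean, the solution stays bounded and simply oscillates.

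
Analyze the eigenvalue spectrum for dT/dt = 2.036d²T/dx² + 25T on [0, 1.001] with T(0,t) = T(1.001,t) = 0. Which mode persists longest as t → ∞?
Eigenvalues: λₙ = 2.036n²π²/1.001² - 25.
First three modes:
  n=1: λ₁ = 2.036π²/1.001² - 25 ≈ -4.946
  n=2: λ₂ = 8.144π²/1.001² - 25 ≈ 55.218
  n=3: λ₃ = 18.324π²/1.001² - 25 ≈ 155.489
Since 2.036π²/1.001² ≈ 20.054 < 25, λ₁ < 0.
The n=1 mode grows fastest (−λₙ is largest for n=1) → dominates.
Asymptotic: T ~ c₁ sin(πx/1.001) e^{4.946t} (exponential growth at rate −λ₁ ≈ 4.946).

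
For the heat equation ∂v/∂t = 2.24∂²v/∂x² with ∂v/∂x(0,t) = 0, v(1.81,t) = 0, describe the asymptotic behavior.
v → 0. Heat escapes through the Dirichlet boundary.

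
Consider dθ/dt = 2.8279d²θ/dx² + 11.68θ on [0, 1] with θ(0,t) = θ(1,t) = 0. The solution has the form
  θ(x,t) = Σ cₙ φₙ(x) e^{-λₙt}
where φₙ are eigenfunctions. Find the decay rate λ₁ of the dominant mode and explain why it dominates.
Eigenvalues: λₙ = 2.8279n²π²/1² - 11.68.
First three modes:
  n=1: λ₁ = 2.8279π² - 11.68 ≈ 16.23
  n=2: λ₂ = 11.3116π² - 11.68 ≈ 99.961
  n=3: λ₃ = 25.4511π² - 11.68 ≈ 239.512
Since 2.8279π² ≈ 27.91 > 11.68, all λₙ > 0.
The n=1 mode decays slowest → dominates as t → ∞.
Asymptotic: θ ~ c₁ sin(πx/1) e^{-λ₁t} with decay rate λ₁ ≈ 16.23.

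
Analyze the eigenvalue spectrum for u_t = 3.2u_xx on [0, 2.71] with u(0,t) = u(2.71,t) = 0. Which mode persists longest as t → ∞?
Eigenvalues: λₙ = 3.2n²π²/2.71².
First three modes:
  n=1: λ₁ = 3.2π²/2.71² ≈ 4.3
  n=2: λ₂ = 12.8π²/2.71² ≈ 17.202 (4× faster decay)
  n=3: λ₃ = 28.8π²/2.71² ≈ 38.704 (9× faster decay)
As t → ∞, higher modes decay exponentially faster. The n=1 mode dominates: u ~ c₁ sin(πx/2.71) e^{-λ₁t}.
Decay rate: λ₁ = 3.2π²/2.71² ≈ 4.3.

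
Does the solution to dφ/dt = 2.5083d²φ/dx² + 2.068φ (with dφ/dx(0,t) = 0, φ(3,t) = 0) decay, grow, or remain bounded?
φ grows unboundedly. Reaction dominates diffusion (r=2.068 > κπ²/(4L²)≈0.69); solution grows exponentially.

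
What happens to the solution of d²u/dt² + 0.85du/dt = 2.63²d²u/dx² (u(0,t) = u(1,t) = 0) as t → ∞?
u → 0. Damping (γ=0.85) dissipates energy; oscillations decay exponentially.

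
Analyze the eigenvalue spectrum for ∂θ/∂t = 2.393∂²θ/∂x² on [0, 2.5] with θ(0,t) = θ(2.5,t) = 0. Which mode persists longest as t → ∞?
Eigenvalues: λₙ = 2.393n²π²/2.5².
First three modes:
  n=1: λ₁ = 2.393π²/2.5² ≈ 3.779
  n=2: λ₂ = 9.572π²/2.5² ≈ 15.115 (4× faster decay)
  n=3: λ₃ = 21.537π²/2.5² ≈ 34.01 (9× faster decay)
As t → ∞, higher modes decay exponentially faster. The n=1 mode dominates: θ ~ c₁ sin(πx/2.5) e^{-λ₁t}.
Decay rate: λ₁ = 2.393π²/2.5² ≈ 3.779.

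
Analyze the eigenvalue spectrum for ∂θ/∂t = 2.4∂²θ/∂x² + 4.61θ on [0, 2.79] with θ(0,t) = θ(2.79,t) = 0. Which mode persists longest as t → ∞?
Eigenvalues: λₙ = 2.4n²π²/2.79² - 4.61.
First three modes:
  n=1: λ₁ = 2.4π²/2.79² - 4.61 ≈ -1.567
  n=2: λ₂ = 9.6π²/2.79² - 4.61 ≈ 7.562
  n=3: λ₃ = 21.6π²/2.79² - 4.61 ≈ 22.777
Since 2.4π²/2.79² ≈ 3.043 < 4.61, λ₁ < 0.
The n=1 mode grows fastest (−λₙ is largest for n=1) → dominates.
Asymptotic: θ ~ c₁ sin(πx/2.79) e^{1.567t} (exponential growth at rate −λ₁ ≈ 1.567).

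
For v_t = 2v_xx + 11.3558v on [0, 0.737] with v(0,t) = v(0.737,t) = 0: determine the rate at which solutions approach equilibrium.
Eigenvalues: λₙ = 2n²π²/0.737² - 11.3558.
First three modes:
  n=1: λ₁ = 2π²/0.737² - 11.3558 ≈ 24.985
  n=2: λ₂ = 8π²/0.737² - 11.3558 ≈ 134.007
  n=3: λ₃ = 18π²/0.737² - 11.3558 ≈ 315.712
Since 2π²/0.737² ≈ 36.341 > 11.3558, all λₙ > 0.
The n=1 mode decays slowest → dominates as t → ∞.
Asymptotic: v ~ c₁ sin(πx/0.737) e^{-λ₁t} with decay rate λ₁ ≈ 24.985.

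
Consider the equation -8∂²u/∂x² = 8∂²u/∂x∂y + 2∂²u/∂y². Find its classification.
Rewriting in standard form: -8∂²u/∂x² - 8∂²u/∂x∂y - 2∂²u/∂y² = 0. Parabolic. (A = -8, B = -8, C = -2 gives B² - 4AC = 0.)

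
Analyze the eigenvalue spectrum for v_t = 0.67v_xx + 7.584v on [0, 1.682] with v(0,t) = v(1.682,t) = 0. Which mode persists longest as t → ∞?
Eigenvalues: λₙ = 0.67n²π²/1.682² - 7.584.
First three modes:
  n=1: λ₁ = 0.67π²/1.682² - 7.584 ≈ -5.247
  n=2: λ₂ = 2.68π²/1.682² - 7.584 ≈ 1.765
  n=3: λ₃ = 6.03π²/1.682² - 7.584 ≈ 13.452
Since 0.67π²/1.682² ≈ 2.337 < 7.584, λ₁ < 0.
The n=1 mode grows fastest (−λₙ is largest for n=1) → dominates.
Asymptotic: v ~ c₁ sin(πx/1.682) e^{5.247t} (exponential growth at rate −λ₁ ≈ 5.247).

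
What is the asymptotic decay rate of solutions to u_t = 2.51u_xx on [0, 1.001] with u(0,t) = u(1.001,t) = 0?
Eigenvalues: λₙ = 2.51n²π²/1.001².
First three modes:
  n=1: λ₁ = 2.51π²/1.001² ≈ 24.723
  n=2: λ₂ = 10.04π²/1.001² ≈ 98.893 (4× faster decay)
  n=3: λ₃ = 22.59π²/1.001² ≈ 222.509 (9× faster decay)
As t → ∞, higher modes decay exponentially faster. The n=1 mode dominates: u ~ c₁ sin(πx/1.001) e^{-λ₁t}.
Decay rate: λ₁ = 2.51π²/1.001² ≈ 24.723.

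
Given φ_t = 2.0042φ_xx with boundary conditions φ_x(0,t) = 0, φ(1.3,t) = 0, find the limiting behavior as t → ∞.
φ → 0. Heat escapes through the Dirichlet boundary.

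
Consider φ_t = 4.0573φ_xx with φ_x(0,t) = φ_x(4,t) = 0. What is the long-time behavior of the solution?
As t → ∞, φ → constant (steady state). Heat is conserved (no flux at boundaries); solution approaches the spatial average.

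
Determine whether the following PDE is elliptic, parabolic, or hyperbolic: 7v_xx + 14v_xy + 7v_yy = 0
Coefficients: A = 7, B = 14, C = 7. B² - 4AC = 0, which is zero, so the equation is parabolic.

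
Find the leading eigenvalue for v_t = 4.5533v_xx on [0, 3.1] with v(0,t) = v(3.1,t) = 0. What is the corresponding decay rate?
Eigenvalues: λₙ = 4.5533n²π²/3.1².
First three modes:
  n=1: λ₁ = 4.5533π²/3.1² ≈ 4.676
  n=2: λ₂ = 18.2132π²/3.1² ≈ 18.705 (4× faster decay)
  n=3: λ₃ = 40.9797π²/3.1² ≈ 42.087 (9× faster decay)
As t → ∞, higher modes decay exponentially faster. The n=1 mode dominates: v ~ c₁ sin(πx/3.1) e^{-λ₁t}.
Decay rate: λ₁ = 4.5533π²/3.1² ≈ 4.676.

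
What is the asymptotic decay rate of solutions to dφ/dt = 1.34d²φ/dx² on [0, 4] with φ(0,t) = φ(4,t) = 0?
Eigenvalues: λₙ = 1.34n²π²/4².
First three modes:
  n=1: λ₁ = 1.34π²/4² ≈ 0.827
  n=2: λ₂ = 5.36π²/4² ≈ 3.306 (4× faster decay)
  n=3: λ₃ = 12.06π²/4² ≈ 7.439 (9× faster decay)
As t → ∞, higher modes decay exponentially faster. The n=1 mode dominates: φ ~ c₁ sin(πx/4) e^{-λ₁t}.
Decay rate: λ₁ = 1.34π²/4² ≈ 0.827.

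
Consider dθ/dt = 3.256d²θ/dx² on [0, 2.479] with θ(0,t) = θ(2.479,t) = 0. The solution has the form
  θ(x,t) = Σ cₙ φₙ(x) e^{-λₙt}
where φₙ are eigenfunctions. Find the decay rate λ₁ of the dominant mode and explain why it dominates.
Eigenvalues: λₙ = 3.256n²π²/2.479².
First three modes:
  n=1: λ₁ = 3.256π²/2.479² ≈ 5.229
  n=2: λ₂ = 13.024π²/2.479² ≈ 20.917 (4× faster decay)
  n=3: λ₃ = 29.304π²/2.479² ≈ 47.062 (9× faster decay)
As t → ∞, higher modes decay exponentially faster. The n=1 mode dominates: θ ~ c₁ sin(πx/2.479) e^{-λ₁t}.
Decay rate: λ₁ = 3.256π²/2.479² ≈ 5.229.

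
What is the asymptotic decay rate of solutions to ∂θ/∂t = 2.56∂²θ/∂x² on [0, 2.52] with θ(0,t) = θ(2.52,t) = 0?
Eigenvalues: λₙ = 2.56n²π²/2.52².
First three modes:
  n=1: λ₁ = 2.56π²/2.52² ≈ 3.979
  n=2: λ₂ = 10.24π²/2.52² ≈ 15.915 (4× faster decay)
  n=3: λ₃ = 23.04π²/2.52² ≈ 35.808 (9× faster decay)
As t → ∞, higher modes decay exponentially faster. The n=1 mode dominates: θ ~ c₁ sin(πx/2.52) e^{-λ₁t}.
Decay rate: λ₁ = 2.56π²/2.52² ≈ 3.979.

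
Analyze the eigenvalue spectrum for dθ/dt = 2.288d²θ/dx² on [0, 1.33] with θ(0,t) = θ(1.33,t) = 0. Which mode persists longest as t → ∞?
Eigenvalues: λₙ = 2.288n²π²/1.33².
First three modes:
  n=1: λ₁ = 2.288π²/1.33² ≈ 12.766
  n=2: λ₂ = 9.152π²/1.33² ≈ 51.064 (4× faster decay)
  n=3: λ₃ = 20.592π²/1.33² ≈ 114.893 (9× faster decay)
As t → ∞, higher modes decay exponentially faster. The n=1 mode dominates: θ ~ c₁ sin(πx/1.33) e^{-λ₁t}.
Decay rate: λ₁ = 2.288π²/1.33² ≈ 12.766.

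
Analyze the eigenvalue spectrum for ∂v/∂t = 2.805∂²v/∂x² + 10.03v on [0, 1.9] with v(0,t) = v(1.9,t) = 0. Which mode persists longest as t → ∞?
Eigenvalues: λₙ = 2.805n²π²/1.9² - 10.03.
First three modes:
  n=1: λ₁ = 2.805π²/1.9² - 10.03 ≈ -2.361
  n=2: λ₂ = 11.22π²/1.9² - 10.03 ≈ 20.645
  n=3: λ₃ = 25.245π²/1.9² - 10.03 ≈ 58.989
Since 2.805π²/1.9² ≈ 7.669 < 10.03, λ₁ < 0.
The n=1 mode grows fastest (−λₙ is largest for n=1) → dominates.
Asymptotic: v ~ c₁ sin(πx/1.9) e^{2.361t} (exponential growth at rate −λ₁ ≈ 2.361).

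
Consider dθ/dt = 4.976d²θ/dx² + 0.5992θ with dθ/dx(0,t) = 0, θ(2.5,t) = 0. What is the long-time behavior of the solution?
As t → ∞, θ → 0. Diffusion dominates reaction (r=0.5992 < κπ²/(4L²)≈1.96); solution decays.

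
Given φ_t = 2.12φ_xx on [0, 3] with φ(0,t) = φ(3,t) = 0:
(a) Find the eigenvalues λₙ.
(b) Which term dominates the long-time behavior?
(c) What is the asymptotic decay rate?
Eigenvalues: λₙ = 2.12n²π²/3².
First three modes:
  n=1: λ₁ = 2.12π²/3² ≈ 2.325
  n=2: λ₂ = 8.48π²/3² ≈ 9.299 (4× faster decay)
  n=3: λ₃ = 19.08π²/3² ≈ 20.924 (9× faster decay)
As t → ∞, higher modes decay exponentially faster. The n=1 mode dominates: φ ~ c₁ sin(πx/3) e^{-λ₁t}.
Decay rate: λ₁ = 2.12π²/3² ≈ 2.325.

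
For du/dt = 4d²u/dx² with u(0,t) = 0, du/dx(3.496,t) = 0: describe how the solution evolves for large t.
u → 0. Heat escapes through the Dirichlet boundary.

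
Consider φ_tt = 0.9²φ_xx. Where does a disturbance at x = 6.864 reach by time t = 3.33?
Domain of influence: [3.867, 9.861]. Data at x = 6.864 spreads outward at speed 0.9.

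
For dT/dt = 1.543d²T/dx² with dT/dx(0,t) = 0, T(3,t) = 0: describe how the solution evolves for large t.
T → 0. Heat escapes through the Dirichlet boundary.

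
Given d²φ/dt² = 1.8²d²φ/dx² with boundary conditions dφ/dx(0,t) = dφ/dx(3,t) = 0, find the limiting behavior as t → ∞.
φ oscillates about a mean that drifts linearly in t (generically unbounded; no decay). There is no damping, so the nonconstant modes persist as standing waves (energy conserved, no decay). But with Neumann conditions at both ends the constant mode has eigenvalue 0: the spatial mean M(t) of φ satisfies M'' = 0, so M(t) = M(0) + M'(0)·t. Unless the initial velocity has zero mean (∫φ_t(x,0)dx = 0), the solution grows linearly in t (unbounded, though not exponentially); if it does have zero mean, the solution stays bounded and simply oscillates.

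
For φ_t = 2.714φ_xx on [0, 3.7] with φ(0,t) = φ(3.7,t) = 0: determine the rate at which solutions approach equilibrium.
Eigenvalues: λₙ = 2.714n²π²/3.7².
First three modes:
  n=1: λ₁ = 2.714π²/3.7² ≈ 1.957
  n=2: λ₂ = 10.856π²/3.7² ≈ 7.826 (4× faster decay)
  n=3: λ₃ = 24.426π²/3.7² ≈ 17.61 (9× faster decay)
As t → ∞, higher modes decay exponentially faster. The n=1 mode dominates: φ ~ c₁ sin(πx/3.7) e^{-λ₁t}.
Decay rate: λ₁ = 2.714π²/3.7² ≈ 1.957.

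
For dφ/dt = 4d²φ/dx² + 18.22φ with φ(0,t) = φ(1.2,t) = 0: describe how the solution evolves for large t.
φ → 0. Diffusion dominates reaction (r=18.22 < κπ²/L²≈27.42); solution decays.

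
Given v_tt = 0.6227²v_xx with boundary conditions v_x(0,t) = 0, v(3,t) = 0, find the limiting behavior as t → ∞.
v oscillates (no decay). Energy is conserved; the solution oscillates indefinitely as standing waves.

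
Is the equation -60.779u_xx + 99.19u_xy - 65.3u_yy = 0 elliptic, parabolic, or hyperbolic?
Computing B² - 4AC with A = -60.779, B = 99.19, C = -65.3: discriminant = -6036.8187 (negative). Answer: elliptic.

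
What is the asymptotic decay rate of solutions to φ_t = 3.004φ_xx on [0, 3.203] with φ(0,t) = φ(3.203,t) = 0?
Eigenvalues: λₙ = 3.004n²π²/3.203².
First three modes:
  n=1: λ₁ = 3.004π²/3.203² ≈ 2.89
  n=2: λ₂ = 12.016π²/3.203² ≈ 11.56 (4× faster decay)
  n=3: λ₃ = 27.036π²/3.203² ≈ 26.009 (9× faster decay)
As t → ∞, higher modes decay exponentially faster. The n=1 mode dominates: φ ~ c₁ sin(πx/3.203) e^{-λ₁t}.
Decay rate: λ₁ = 3.004π²/3.203² ≈ 2.89.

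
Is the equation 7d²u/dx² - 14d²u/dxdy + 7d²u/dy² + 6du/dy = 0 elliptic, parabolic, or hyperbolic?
Computing B² - 4AC with A = 7, B = -14, C = 7: discriminant = 0 (zero). Answer: parabolic.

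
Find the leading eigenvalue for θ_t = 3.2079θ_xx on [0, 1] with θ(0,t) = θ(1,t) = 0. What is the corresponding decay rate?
Eigenvalues: λₙ = 3.2079n²π².
First three modes:
  n=1: λ₁ = 3.2079π² ≈ 31.661
  n=2: λ₂ = 12.8316π² ≈ 126.643 (4× faster decay)
  n=3: λ₃ = 28.8711π² ≈ 284.946 (9× faster decay)
As t → ∞, higher modes decay exponentially faster. The n=1 mode dominates: θ ~ c₁ sin(πx) e^{-λ₁t}.
Decay rate: λ₁ = 3.2079π² ≈ 31.661.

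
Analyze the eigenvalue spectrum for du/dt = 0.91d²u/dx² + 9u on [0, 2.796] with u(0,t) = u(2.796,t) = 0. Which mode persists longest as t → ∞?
Eigenvalues: λₙ = 0.91n²π²/2.796² - 9.
First three modes:
  n=1: λ₁ = 0.91π²/2.796² - 9 ≈ -7.851
  n=2: λ₂ = 3.64π²/2.796² - 9 ≈ -4.405
  n=3: λ₃ = 8.19π²/2.796² - 9 ≈ 1.34
Since 0.91π²/2.796² ≈ 1.149 < 9, λ₁ < 0.
The n=1 mode grows fastest (−λₙ is largest for n=1) → dominates.
Asymptotic: u ~ c₁ sin(πx/2.796) e^{7.851t} (exponential growth at rate −λ₁ ≈ 7.851).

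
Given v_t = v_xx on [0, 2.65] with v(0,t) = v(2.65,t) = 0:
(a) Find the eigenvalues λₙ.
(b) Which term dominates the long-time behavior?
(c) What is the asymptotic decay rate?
Eigenvalues: λₙ = n²π²/2.65².
First three modes:
  n=1: λ₁ = π²/2.65² ≈ 1.405
  n=2: λ₂ = 4π²/2.65² ≈ 5.622 (4× faster decay)
  n=3: λ₃ = 9π²/2.65² ≈ 12.649 (9× faster decay)
As t → ∞, higher modes decay exponentially faster. The n=1 mode dominates: v ~ c₁ sin(πx/2.65) e^{-λ₁t}.
Decay rate: λ₁ = π²/2.65² ≈ 1.405.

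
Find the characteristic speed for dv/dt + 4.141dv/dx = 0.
Speed = 4.141. Information travels along x - 4.141t = const (rightward).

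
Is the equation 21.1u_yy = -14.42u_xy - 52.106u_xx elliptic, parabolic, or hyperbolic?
Rewriting in standard form: 52.106u_xx + 14.42u_xy + 21.1u_yy = 0. Computing B² - 4AC with A = 52.106, B = 14.42, C = 21.1: discriminant = -4189.81 (negative). Answer: elliptic.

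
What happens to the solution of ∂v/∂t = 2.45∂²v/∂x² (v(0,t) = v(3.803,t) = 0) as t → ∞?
v → 0. Heat diffuses out through both boundaries.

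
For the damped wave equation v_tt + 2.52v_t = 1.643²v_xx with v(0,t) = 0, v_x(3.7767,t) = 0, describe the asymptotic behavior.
v → 0. Damping (γ=2.52) dissipates energy; oscillations decay exponentially.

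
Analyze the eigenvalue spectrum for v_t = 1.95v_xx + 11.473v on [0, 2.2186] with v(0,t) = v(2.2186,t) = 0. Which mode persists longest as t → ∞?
Eigenvalues: λₙ = 1.95n²π²/2.2186² - 11.473.
First three modes:
  n=1: λ₁ = 1.95π²/2.2186² - 11.473 ≈ -7.563
  n=2: λ₂ = 7.8π²/2.2186² - 11.473 ≈ 4.167
  n=3: λ₃ = 17.55π²/2.2186² - 11.473 ≈ 23.717
Since 1.95π²/2.2186² ≈ 3.91 < 11.473, λ₁ < 0.
The n=1 mode grows fastest (−λₙ is largest for n=1) → dominates.
Asymptotic: v ~ c₁ sin(πx/2.2186) e^{7.563t} (exponential growth at rate −λ₁ ≈ 7.563).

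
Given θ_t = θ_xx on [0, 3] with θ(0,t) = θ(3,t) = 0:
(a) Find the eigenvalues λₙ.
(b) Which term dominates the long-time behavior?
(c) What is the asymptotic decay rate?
Eigenvalues: λₙ = n²π²/3².
First three modes:
  n=1: λ₁ = π²/3² ≈ 1.097
  n=2: λ₂ = 4π²/3² ≈ 4.386 (4× faster decay)
  n=3: λ₃ = 9π²/3² ≈ 9.87 (9× faster decay)
As t → ∞, higher modes decay exponentially faster. The n=1 mode dominates: θ ~ c₁ sin(πx/3) e^{-λ₁t}.
Decay rate: λ₁ = π²/3² ≈ 1.097.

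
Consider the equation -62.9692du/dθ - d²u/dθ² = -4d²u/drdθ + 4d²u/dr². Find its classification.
Rewriting in standard form: -4d²u/dr² + 4d²u/drdθ - d²u/dθ² - 62.9692du/dθ = 0. Parabolic. (A = -4, B = 4, C = -1 gives B² - 4AC = 0.)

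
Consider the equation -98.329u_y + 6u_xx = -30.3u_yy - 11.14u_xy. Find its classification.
Rewriting in standard form: 6u_xx + 11.14u_xy + 30.3u_yy - 98.329u_y = 0. Elliptic. (A = 6, B = 11.14, C = 30.3 gives B² - 4AC = -603.1004.)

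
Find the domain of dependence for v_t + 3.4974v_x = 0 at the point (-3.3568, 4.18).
A single point: x = -17.975932. The characteristic through (-3.3568, 4.18) is x - 3.4974t = const, so x = -3.3568 - 3.4974·4.18 = -17.975932.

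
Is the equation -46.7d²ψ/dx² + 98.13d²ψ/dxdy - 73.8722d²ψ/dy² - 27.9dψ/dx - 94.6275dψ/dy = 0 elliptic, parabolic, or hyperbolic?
Computing B² - 4AC with A = -46.7, B = 98.13, C = -73.8722: discriminant = -4169.83006 (negative). Answer: elliptic.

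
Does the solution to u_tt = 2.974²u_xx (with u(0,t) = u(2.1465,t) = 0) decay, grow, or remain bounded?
u oscillates (no decay). Energy is conserved; the solution oscillates indefinitely as standing waves.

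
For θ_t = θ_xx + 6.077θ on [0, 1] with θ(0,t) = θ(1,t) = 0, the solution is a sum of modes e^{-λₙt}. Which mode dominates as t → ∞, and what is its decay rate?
Eigenvalues: λₙ = n²π²/1² - 6.077.
First three modes:
  n=1: λ₁ = π² - 6.077 ≈ 3.793
  n=2: λ₂ = 4π² - 6.077 ≈ 33.401
  n=3: λ₃ = 9π² - 6.077 ≈ 82.749
Since π² ≈ 9.87 > 6.077, all λₙ > 0.
The n=1 mode decays slowest → dominates as t → ∞.
Asymptotic: θ ~ c₁ sin(πx/1) e^{-λ₁t} with decay rate λ₁ ≈ 3.793.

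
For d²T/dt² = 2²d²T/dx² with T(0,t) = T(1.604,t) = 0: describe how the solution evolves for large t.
T oscillates (no decay). Energy is conserved; the solution oscillates indefinitely as standing waves.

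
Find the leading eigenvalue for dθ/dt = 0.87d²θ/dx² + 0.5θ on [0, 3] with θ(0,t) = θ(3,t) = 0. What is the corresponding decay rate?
Eigenvalues: λₙ = 0.87n²π²/3² - 0.5.
First three modes:
  n=1: λ₁ = 0.87π²/3² - 0.5 ≈ 0.454
  n=2: λ₂ = 3.48π²/3² - 0.5 ≈ 3.316
  n=3: λ₃ = 7.83π²/3² - 0.5 ≈ 8.087
Since 0.87π²/3² ≈ 0.954 > 0.5, all λₙ > 0.
The n=1 mode decays slowest → dominates as t → ∞.
Asymptotic: θ ~ c₁ sin(πx/3) e^{-λ₁t} with decay rate λ₁ ≈ 0.454.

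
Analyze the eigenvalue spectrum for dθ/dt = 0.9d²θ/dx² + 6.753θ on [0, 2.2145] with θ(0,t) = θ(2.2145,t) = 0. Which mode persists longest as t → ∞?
Eigenvalues: λₙ = 0.9n²π²/2.2145² - 6.753.
First three modes:
  n=1: λ₁ = 0.9π²/2.2145² - 6.753 ≈ -4.942
  n=2: λ₂ = 3.6π²/2.2145² - 6.753 ≈ 0.492
  n=3: λ₃ = 8.1π²/2.2145² - 6.753 ≈ 9.549
Since 0.9π²/2.2145² ≈ 1.811 < 6.753, λ₁ < 0.
The n=1 mode grows fastest (−λₙ is largest for n=1) → dominates.
Asymptotic: θ ~ c₁ sin(πx/2.2145) e^{4.942t} (exponential growth at rate −λ₁ ≈ 4.942).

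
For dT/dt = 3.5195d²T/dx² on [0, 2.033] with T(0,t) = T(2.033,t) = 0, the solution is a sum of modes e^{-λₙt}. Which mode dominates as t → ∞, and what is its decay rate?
Eigenvalues: λₙ = 3.5195n²π²/2.033².
First three modes:
  n=1: λ₁ = 3.5195π²/2.033² ≈ 8.404
  n=2: λ₂ = 14.078π²/2.033² ≈ 33.618 (4× faster decay)
  n=3: λ₃ = 31.6755π²/2.033² ≈ 75.639 (9× faster decay)
As t → ∞, higher modes decay exponentially faster. The n=1 mode dominates: T ~ c₁ sin(πx/2.033) e^{-λ₁t}.
Decay rate: λ₁ = 3.5195π²/2.033² ≈ 8.404.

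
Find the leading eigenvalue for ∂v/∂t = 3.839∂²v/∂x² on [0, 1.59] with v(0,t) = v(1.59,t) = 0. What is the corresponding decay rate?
Eigenvalues: λₙ = 3.839n²π²/1.59².
First three modes:
  n=1: λ₁ = 3.839π²/1.59² ≈ 14.987
  n=2: λ₂ = 15.356π²/1.59² ≈ 59.949 (4× faster decay)
  n=3: λ₃ = 34.551π²/1.59² ≈ 134.886 (9× faster decay)
As t → ∞, higher modes decay exponentially faster. The n=1 mode dominates: v ~ c₁ sin(πx/1.59) e^{-λ₁t}.
Decay rate: λ₁ = 3.839π²/1.59² ≈ 14.987.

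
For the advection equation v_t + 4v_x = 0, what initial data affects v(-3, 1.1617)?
A single point: x = -7.6468. The characteristic through (-3, 1.1617) is x - 4t = const, so x = -3 - 4·1.1617 = -7.6468.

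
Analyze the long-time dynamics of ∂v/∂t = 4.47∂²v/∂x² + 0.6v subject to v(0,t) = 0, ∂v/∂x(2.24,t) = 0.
Long-time behavior: v → 0. Diffusion dominates reaction (r=0.6 < κπ²/(4L²)≈2.2); solution decays.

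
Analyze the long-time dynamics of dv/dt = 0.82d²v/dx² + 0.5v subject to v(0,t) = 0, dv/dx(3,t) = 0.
Long-time behavior: v grows unboundedly. Reaction dominates diffusion (r=0.5 > κπ²/(4L²)≈0.22); solution grows exponentially.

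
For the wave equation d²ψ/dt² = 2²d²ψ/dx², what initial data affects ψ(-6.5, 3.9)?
Domain of dependence: [-14.3, 1.3]. Signals travel at speed 2, so data within |x - -6.5| ≤ 2·3.9 = 7.8 can reach the point.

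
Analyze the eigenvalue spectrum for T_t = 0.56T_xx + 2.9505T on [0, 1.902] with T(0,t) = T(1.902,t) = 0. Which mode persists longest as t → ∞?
Eigenvalues: λₙ = 0.56n²π²/1.902² - 2.9505.
First three modes:
  n=1: λ₁ = 0.56π²/1.902² - 2.9505 ≈ -1.423
  n=2: λ₂ = 2.24π²/1.902² - 2.9505 ≈ 3.161
  n=3: λ₃ = 5.04π²/1.902² - 2.9505 ≈ 10.8
Since 0.56π²/1.902² ≈ 1.528 < 2.9505, λ₁ < 0.
The n=1 mode grows fastest (−λₙ is largest for n=1) → dominates.
Asymptotic: T ~ c₁ sin(πx/1.902) e^{1.423t} (exponential growth at rate −λ₁ ≈ 1.423).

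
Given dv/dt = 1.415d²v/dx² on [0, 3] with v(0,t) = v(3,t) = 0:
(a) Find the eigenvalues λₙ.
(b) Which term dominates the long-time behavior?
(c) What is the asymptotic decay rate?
Eigenvalues: λₙ = 1.415n²π²/3².
First three modes:
  n=1: λ₁ = 1.415π²/3² ≈ 1.552
  n=2: λ₂ = 5.66π²/3² ≈ 6.207 (4× faster decay)
  n=3: λ₃ = 12.735π²/3² ≈ 13.965 (9× faster decay)
As t → ∞, higher modes decay exponentially faster. The n=1 mode dominates: v ~ c₁ sin(πx/3) e^{-λ₁t}.
Decay rate: λ₁ = 1.415π²/3² ≈ 1.552.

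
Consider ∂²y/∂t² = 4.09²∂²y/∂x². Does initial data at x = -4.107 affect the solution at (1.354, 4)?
Yes. The domain of dependence is [-15.006, 17.714], and -4.107 ∈ [-15.006, 17.714].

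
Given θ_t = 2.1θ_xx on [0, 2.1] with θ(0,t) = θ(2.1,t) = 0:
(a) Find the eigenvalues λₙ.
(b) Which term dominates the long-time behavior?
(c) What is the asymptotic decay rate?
Eigenvalues: λₙ = 2.1n²π²/2.1².
First three modes:
  n=1: λ₁ = 2.1π²/2.1² ≈ 4.7
  n=2: λ₂ = 8.4π²/2.1² ≈ 18.799 (4× faster decay)
  n=3: λ₃ = 18.9π²/2.1² ≈ 42.298 (9× faster decay)
As t → ∞, higher modes decay exponentially faster. The n=1 mode dominates: θ ~ c₁ sin(πx/2.1) e^{-λ₁t}.
Decay rate: λ₁ = 2.1π²/2.1² ≈ 4.7.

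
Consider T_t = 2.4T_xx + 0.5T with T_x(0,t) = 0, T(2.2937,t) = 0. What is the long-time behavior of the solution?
As t → ∞, T → 0. Diffusion dominates reaction (r=0.5 < κπ²/(4L²)≈1.13); solution decays.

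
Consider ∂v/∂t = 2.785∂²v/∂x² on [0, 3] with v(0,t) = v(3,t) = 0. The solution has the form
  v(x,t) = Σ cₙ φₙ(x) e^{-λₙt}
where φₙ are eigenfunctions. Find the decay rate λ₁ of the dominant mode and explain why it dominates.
Eigenvalues: λₙ = 2.785n²π²/3².
First three modes:
  n=1: λ₁ = 2.785π²/3² ≈ 3.054
  n=2: λ₂ = 11.14π²/3² ≈ 12.216 (4× faster decay)
  n=3: λ₃ = 25.065π²/3² ≈ 27.487 (9× faster decay)
As t → ∞, higher modes decay exponentially faster. The n=1 mode dominates: v ~ c₁ sin(πx/3) e^{-λ₁t}.
Decay rate: λ₁ = 2.785π²/3² ≈ 3.054.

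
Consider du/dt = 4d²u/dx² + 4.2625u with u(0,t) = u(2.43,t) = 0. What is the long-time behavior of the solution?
As t → ∞, u → 0. Diffusion dominates reaction (r=4.2625 < κπ²/L²≈6.69); solution decays.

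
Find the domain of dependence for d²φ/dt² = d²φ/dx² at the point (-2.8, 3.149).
Domain of dependence: [-5.949, 0.349]. Signals travel at speed 1, so data within |x - -2.8| ≤ 1·3.149 = 3.149 can reach the point.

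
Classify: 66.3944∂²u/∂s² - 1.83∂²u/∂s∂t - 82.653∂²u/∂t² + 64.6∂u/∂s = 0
Hyperbolic (discriminant = 21954.1342728).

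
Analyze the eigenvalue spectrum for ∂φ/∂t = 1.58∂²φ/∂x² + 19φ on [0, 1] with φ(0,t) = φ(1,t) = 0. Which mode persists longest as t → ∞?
Eigenvalues: λₙ = 1.58n²π²/1² - 19.
First three modes:
  n=1: λ₁ = 1.58π² - 19 ≈ -3.406
  n=2: λ₂ = 6.32π² - 19 ≈ 43.376
  n=3: λ₃ = 14.22π² - 19 ≈ 121.346
Since 1.58π² ≈ 15.594 < 19, λ₁ < 0.
The n=1 mode grows fastest (−λₙ is largest for n=1) → dominates.
Asymptotic: φ ~ c₁ sin(πx/1) e^{3.406t} (exponential growth at rate −λ₁ ≈ 3.406).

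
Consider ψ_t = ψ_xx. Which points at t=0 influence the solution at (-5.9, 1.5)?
The entire real line. The heat equation has infinite propagation speed: any initial disturbance instantly affects all points (though exponentially small far away).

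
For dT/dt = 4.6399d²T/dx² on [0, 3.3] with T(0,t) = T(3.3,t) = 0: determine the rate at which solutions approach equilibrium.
Eigenvalues: λₙ = 4.6399n²π²/3.3².
First three modes:
  n=1: λ₁ = 4.6399π²/3.3² ≈ 4.205
  n=2: λ₂ = 18.5596π²/3.3² ≈ 16.821 (4× faster decay)
  n=3: λ₃ = 41.7591π²/3.3² ≈ 37.846 (9× faster decay)
As t → ∞, higher modes decay exponentially faster. The n=1 mode dominates: T ~ c₁ sin(πx/3.3) e^{-λ₁t}.
Decay rate: λ₁ = 4.6399π²/3.3² ≈ 4.205.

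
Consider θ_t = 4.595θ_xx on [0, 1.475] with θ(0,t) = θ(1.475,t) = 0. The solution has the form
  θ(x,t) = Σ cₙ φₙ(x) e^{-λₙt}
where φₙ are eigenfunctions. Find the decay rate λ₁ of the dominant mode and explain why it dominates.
Eigenvalues: λₙ = 4.595n²π²/1.475².
First three modes:
  n=1: λ₁ = 4.595π²/1.475² ≈ 20.845
  n=2: λ₂ = 18.38π²/1.475² ≈ 83.38 (4× faster decay)
  n=3: λ₃ = 41.355π²/1.475² ≈ 187.605 (9× faster decay)
As t → ∞, higher modes decay exponentially faster. The n=1 mode dominates: θ ~ c₁ sin(πx/1.475) e^{-λ₁t}.
Decay rate: λ₁ = 4.595π²/1.475² ≈ 20.845.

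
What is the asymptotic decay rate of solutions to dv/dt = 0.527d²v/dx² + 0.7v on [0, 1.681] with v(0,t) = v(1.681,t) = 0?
Eigenvalues: λₙ = 0.527n²π²/1.681² - 0.7.
First three modes:
  n=1: λ₁ = 0.527π²/1.681² - 0.7 ≈ 1.141
  n=2: λ₂ = 2.108π²/1.681² - 0.7 ≈ 6.663
  n=3: λ₃ = 4.743π²/1.681² - 0.7 ≈ 15.866
Since 0.527π²/1.681² ≈ 1.841 > 0.7, all λₙ > 0.
The n=1 mode decays slowest → dominates as t → ∞.
Asymptotic: v ~ c₁ sin(πx/1.681) e^{-λ₁t} with decay rate λ₁ ≈ 1.141.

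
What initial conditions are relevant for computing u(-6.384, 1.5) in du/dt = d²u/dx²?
The entire real line. The heat equation has infinite propagation speed: any initial disturbance instantly affects all points (though exponentially small far away).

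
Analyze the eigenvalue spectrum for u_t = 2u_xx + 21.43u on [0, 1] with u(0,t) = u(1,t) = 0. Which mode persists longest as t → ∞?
Eigenvalues: λₙ = 2n²π²/1² - 21.43.
First three modes:
  n=1: λ₁ = 2π² - 21.43 ≈ -1.691
  n=2: λ₂ = 8π² - 21.43 ≈ 57.527
  n=3: λ₃ = 18π² - 21.43 ≈ 156.223
Since 2π² ≈ 19.739 < 21.43, λ₁ < 0.
The n=1 mode grows fastest (−λₙ is largest for n=1) → dominates.
Asymptotic: u ~ c₁ sin(πx/1) e^{1.691t} (exponential growth at rate −λ₁ ≈ 1.691).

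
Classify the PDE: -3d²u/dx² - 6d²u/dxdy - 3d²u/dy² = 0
A = -3, B = -6, C = -3. Discriminant B² - 4AC = 0. Since 0 = 0, parabolic.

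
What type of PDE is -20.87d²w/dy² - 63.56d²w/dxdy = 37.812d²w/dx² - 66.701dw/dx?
Rewriting in standard form: -37.812d²w/dx² - 63.56d²w/dxdy - 20.87d²w/dy² + 66.701dw/dx = 0. With A = -37.812, B = -63.56, C = -20.87, the discriminant is 883.32784. This is a hyperbolic PDE.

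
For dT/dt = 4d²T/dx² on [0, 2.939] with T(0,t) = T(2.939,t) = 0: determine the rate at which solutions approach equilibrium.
Eigenvalues: λₙ = 4n²π²/2.939².
First three modes:
  n=1: λ₁ = 4π²/2.939² ≈ 4.57
  n=2: λ₂ = 16π²/2.939² ≈ 18.282 (4× faster decay)
  n=3: λ₃ = 36π²/2.939² ≈ 41.134 (9× faster decay)
As t → ∞, higher modes decay exponentially faster. The n=1 mode dominates: T ~ c₁ sin(πx/2.939) e^{-λ₁t}.
Decay rate: λ₁ = 4π²/2.939² ≈ 4.57.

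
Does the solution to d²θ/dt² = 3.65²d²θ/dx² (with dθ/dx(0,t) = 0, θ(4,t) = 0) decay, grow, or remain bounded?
θ oscillates (no decay). Energy is conserved; the solution oscillates indefinitely as standing waves.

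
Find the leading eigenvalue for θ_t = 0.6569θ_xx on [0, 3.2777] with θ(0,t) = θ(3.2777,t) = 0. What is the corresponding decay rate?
Eigenvalues: λₙ = 0.6569n²π²/3.2777².
First three modes:
  n=1: λ₁ = 0.6569π²/3.2777² ≈ 0.603
  n=2: λ₂ = 2.6276π²/3.2777² ≈ 2.414 (4× faster decay)
  n=3: λ₃ = 5.9121π²/3.2777² ≈ 5.431 (9× faster decay)
As t → ∞, higher modes decay exponentially faster. The n=1 mode dominates: θ ~ c₁ sin(πx/3.2777) e^{-λ₁t}.
Decay rate: λ₁ = 0.6569π²/3.2777² ≈ 0.603.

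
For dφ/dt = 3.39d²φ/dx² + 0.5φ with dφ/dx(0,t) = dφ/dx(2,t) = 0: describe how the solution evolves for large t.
φ grows unboundedly. With Neumann BCs the constant mode has diffusion eigenvalue 0, so any r > 0 makes it grow like e^(0.5t); solution grows exponentially.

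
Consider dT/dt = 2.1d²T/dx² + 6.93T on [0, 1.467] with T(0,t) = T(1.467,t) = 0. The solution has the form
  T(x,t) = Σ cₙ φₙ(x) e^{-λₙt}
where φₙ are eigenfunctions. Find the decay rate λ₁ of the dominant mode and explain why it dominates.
Eigenvalues: λₙ = 2.1n²π²/1.467² - 6.93.
First three modes:
  n=1: λ₁ = 2.1π²/1.467² - 6.93 ≈ 2.701
  n=2: λ₂ = 8.4π²/1.467² - 6.93 ≈ 31.593
  n=3: λ₃ = 18.9π²/1.467² - 6.93 ≈ 79.746
Since 2.1π²/1.467² ≈ 9.631 > 6.93, all λₙ > 0.
The n=1 mode decays slowest → dominates as t → ∞.
Asymptotic: T ~ c₁ sin(πx/1.467) e^{-λ₁t} with decay rate λ₁ ≈ 2.701.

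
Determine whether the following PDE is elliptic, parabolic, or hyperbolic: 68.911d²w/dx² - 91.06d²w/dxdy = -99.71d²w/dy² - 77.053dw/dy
Rewriting in standard form: 68.911d²w/dx² - 91.06d²w/dxdy + 99.71d²w/dy² + 77.053dw/dy = 0. Coefficients: A = 68.911, B = -91.06, C = 99.71. B² - 4AC = -19192.53964, which is negative, so the equation is elliptic.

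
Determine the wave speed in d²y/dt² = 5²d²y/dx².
Speed = 5. Information travels along characteristics x = x₀ ± 5t.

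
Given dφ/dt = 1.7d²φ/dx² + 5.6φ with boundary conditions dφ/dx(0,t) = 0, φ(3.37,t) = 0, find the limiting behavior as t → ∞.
φ grows unboundedly. Reaction dominates diffusion (r=5.6 > κπ²/(4L²)≈0.37); solution grows exponentially.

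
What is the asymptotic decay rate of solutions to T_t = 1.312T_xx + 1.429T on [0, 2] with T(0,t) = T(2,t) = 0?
Eigenvalues: λₙ = 1.312n²π²/2² - 1.429.
First three modes:
  n=1: λ₁ = 1.312π²/2² - 1.429 ≈ 1.808
  n=2: λ₂ = 5.248π²/2² - 1.429 ≈ 11.52
  n=3: λ₃ = 11.808π²/2² - 1.429 ≈ 27.706
Since 1.312π²/2² ≈ 3.237 > 1.429, all λₙ > 0.
The n=1 mode decays slowest → dominates as t → ∞.
Asymptotic: T ~ c₁ sin(πx/2) e^{-λ₁t} with decay rate λ₁ ≈ 1.808.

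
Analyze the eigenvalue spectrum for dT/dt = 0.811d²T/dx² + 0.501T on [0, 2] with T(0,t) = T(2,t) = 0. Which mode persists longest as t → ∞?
Eigenvalues: λₙ = 0.811n²π²/2² - 0.501.
First three modes:
  n=1: λ₁ = 0.811π²/2² - 0.501 ≈ 1.5
  n=2: λ₂ = 3.244π²/2² - 0.501 ≈ 7.503
  n=3: λ₃ = 7.299π²/2² - 0.501 ≈ 17.509
Since 0.811π²/2² ≈ 2.001 > 0.501, all λₙ > 0.
The n=1 mode decays slowest → dominates as t → ∞.
Asymptotic: T ~ c₁ sin(πx/2) e^{-λ₁t} with decay rate λ₁ ≈ 1.5.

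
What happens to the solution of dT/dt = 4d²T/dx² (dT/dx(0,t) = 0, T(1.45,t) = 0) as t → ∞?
T → 0. Heat escapes through the Dirichlet boundary.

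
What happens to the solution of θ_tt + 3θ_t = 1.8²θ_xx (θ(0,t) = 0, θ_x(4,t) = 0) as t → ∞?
θ → 0. Damping (γ=3) dissipates energy; oscillations decay exponentially.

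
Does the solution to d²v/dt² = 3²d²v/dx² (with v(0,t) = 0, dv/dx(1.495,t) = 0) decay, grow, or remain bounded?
v oscillates (no decay). Energy is conserved; the solution oscillates indefinitely as standing waves.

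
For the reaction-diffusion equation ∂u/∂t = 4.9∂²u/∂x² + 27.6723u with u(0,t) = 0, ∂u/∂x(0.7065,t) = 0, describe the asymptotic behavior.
u grows unboundedly. Reaction dominates diffusion (r=27.6723 > κπ²/(4L²)≈24.22); solution grows exponentially.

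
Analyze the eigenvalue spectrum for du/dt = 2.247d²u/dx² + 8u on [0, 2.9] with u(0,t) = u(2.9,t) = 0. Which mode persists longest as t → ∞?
Eigenvalues: λₙ = 2.247n²π²/2.9² - 8.
First three modes:
  n=1: λ₁ = 2.247π²/2.9² - 8 ≈ -5.363
  n=2: λ₂ = 8.988π²/2.9² - 8 ≈ 2.548
  n=3: λ₃ = 20.223π²/2.9² - 8 ≈ 15.733
Since 2.247π²/2.9² ≈ 2.637 < 8, λ₁ < 0.
The n=1 mode grows fastest (−λₙ is largest for n=1) → dominates.
Asymptotic: u ~ c₁ sin(πx/2.9) e^{5.363t} (exponential growth at rate −λ₁ ≈ 5.363).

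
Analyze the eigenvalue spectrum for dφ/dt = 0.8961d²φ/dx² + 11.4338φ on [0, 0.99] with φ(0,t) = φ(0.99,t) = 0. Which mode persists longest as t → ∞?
Eigenvalues: λₙ = 0.8961n²π²/0.99² - 11.4338.
First three modes:
  n=1: λ₁ = 0.8961π²/0.99² - 11.4338 ≈ -2.41
  n=2: λ₂ = 3.5844π²/0.99² - 11.4338 ≈ 24.661
  n=3: λ₃ = 8.0649π²/0.99² - 11.4338 ≈ 69.78
Since 0.8961π²/0.99² ≈ 9.024 < 11.4338, λ₁ < 0.
The n=1 mode grows fastest (−λₙ is largest for n=1) → dominates.
Asymptotic: φ ~ c₁ sin(πx/0.99) e^{2.41t} (exponential growth at rate −λ₁ ≈ 2.41).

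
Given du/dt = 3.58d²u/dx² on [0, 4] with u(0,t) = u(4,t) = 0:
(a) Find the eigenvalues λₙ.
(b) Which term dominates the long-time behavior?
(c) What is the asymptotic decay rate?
Eigenvalues: λₙ = 3.58n²π²/4².
First three modes:
  n=1: λ₁ = 3.58π²/4² ≈ 2.208
  n=2: λ₂ = 14.32π²/4² ≈ 8.833 (4× faster decay)
  n=3: λ₃ = 32.22π²/4² ≈ 19.875 (9× faster decay)
As t → ∞, higher modes decay exponentially faster. The n=1 mode dominates: u ~ c₁ sin(πx/4) e^{-λ₁t}.
Decay rate: λ₁ = 3.58π²/4² ≈ 2.208.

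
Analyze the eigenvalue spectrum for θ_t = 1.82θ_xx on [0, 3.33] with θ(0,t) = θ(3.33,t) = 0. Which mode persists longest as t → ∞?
Eigenvalues: λₙ = 1.82n²π²/3.33².
First three modes:
  n=1: λ₁ = 1.82π²/3.33² ≈ 1.62
  n=2: λ₂ = 7.28π²/3.33² ≈ 6.48 (4× faster decay)
  n=3: λ₃ = 16.38π²/3.33² ≈ 14.579 (9× faster decay)
As t → ∞, higher modes decay exponentially faster. The n=1 mode dominates: θ ~ c₁ sin(πx/3.33) e^{-λ₁t}.
Decay rate: λ₁ = 1.82π²/3.33² ≈ 1.62.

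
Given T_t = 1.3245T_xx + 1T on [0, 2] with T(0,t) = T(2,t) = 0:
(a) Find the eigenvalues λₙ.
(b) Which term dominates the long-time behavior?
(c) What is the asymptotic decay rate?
Eigenvalues: λₙ = 1.3245n²π²/2² - 1.
First three modes:
  n=1: λ₁ = 1.3245π²/2² - 1 ≈ 2.268
  n=2: λ₂ = 5.298π²/2² - 1 ≈ 12.072
  n=3: λ₃ = 11.9205π²/2² - 1 ≈ 28.413
Since 1.3245π²/2² ≈ 3.268 > 1, all λₙ > 0.
The n=1 mode decays slowest → dominates as t → ∞.
Asymptotic: T ~ c₁ sin(πx/2) e^{-λ₁t} with decay rate λ₁ ≈ 2.268.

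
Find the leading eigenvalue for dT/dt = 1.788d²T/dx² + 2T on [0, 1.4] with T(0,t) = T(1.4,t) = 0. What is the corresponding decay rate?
Eigenvalues: λₙ = 1.788n²π²/1.4² - 2.
First three modes:
  n=1: λ₁ = 1.788π²/1.4² - 2 ≈ 7.003
  n=2: λ₂ = 7.152π²/1.4² - 2 ≈ 34.014
  n=3: λ₃ = 16.092π²/1.4² - 2 ≈ 79.031
Since 1.788π²/1.4² ≈ 9.003 > 2, all λₙ > 0.
The n=1 mode decays slowest → dominates as t → ∞.
Asymptotic: T ~ c₁ sin(πx/1.4) e^{-λ₁t} with decay rate λ₁ ≈ 7.003.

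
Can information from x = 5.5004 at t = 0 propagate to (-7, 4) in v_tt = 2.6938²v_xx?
No. The domain of dependence is [-17.7752, 3.7752], and 5.5004 is outside this interval.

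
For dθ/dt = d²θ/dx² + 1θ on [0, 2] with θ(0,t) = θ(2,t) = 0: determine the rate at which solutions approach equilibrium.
Eigenvalues: λₙ = n²π²/2² - 1.
First three modes:
  n=1: λ₁ = π²/2² - 1 ≈ 1.467
  n=2: λ₂ = 4π²/2² - 1 ≈ 8.87
  n=3: λ₃ = 9π²/2² - 1 ≈ 21.207
Since π²/2² ≈ 2.467 > 1, all λₙ > 0.
The n=1 mode decays slowest → dominates as t → ∞.
Asymptotic: θ ~ c₁ sin(πx/2) e^{-λ₁t} with decay rate λ₁ ≈ 1.467.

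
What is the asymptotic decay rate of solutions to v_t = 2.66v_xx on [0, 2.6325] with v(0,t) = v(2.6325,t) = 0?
Eigenvalues: λₙ = 2.66n²π²/2.6325².
First three modes:
  n=1: λ₁ = 2.66π²/2.6325² ≈ 3.788
  n=2: λ₂ = 10.64π²/2.6325² ≈ 15.153 (4× faster decay)
  n=3: λ₃ = 23.94π²/2.6325² ≈ 34.095 (9× faster decay)
As t → ∞, higher modes decay exponentially faster. The n=1 mode dominates: v ~ c₁ sin(πx/2.6325) e^{-λ₁t}.
Decay rate: λ₁ = 2.66π²/2.6325² ≈ 3.788.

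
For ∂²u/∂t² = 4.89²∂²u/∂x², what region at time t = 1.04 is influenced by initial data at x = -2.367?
Domain of influence: [-7.4526, 2.7186]. Data at x = -2.367 spreads outward at speed 4.89.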